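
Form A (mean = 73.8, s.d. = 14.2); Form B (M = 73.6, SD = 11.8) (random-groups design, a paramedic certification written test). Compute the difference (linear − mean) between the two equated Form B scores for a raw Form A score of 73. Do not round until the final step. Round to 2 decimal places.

0.14

Mean-equated: 73 + (73.6 − 73.8) = 72.80
Linear-equated: (11.8/14.2)(73 − 73.8) + 73.6 = 72.935
Difference = 72.935 − 72.80 = 0.14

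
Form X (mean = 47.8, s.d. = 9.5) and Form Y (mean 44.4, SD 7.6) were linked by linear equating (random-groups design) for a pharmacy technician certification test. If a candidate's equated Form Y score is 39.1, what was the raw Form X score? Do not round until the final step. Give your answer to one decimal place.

41.2

Invert y = (SD_Y/SD_X)(x − M_X) + M_Y:
x = (SD_X/SD_Y)(y − M_Y) + M_X = (9.5/7.6)(39.1 − 44.4) + 47.8
x = 1.250000 × -5.300 + 47.8 = 41.2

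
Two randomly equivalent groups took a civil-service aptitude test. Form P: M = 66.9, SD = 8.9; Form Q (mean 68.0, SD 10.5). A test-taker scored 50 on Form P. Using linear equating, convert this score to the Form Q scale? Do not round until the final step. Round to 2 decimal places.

Linear equating: y = (SD_Y/SD_X)(x − M_X) + M_Y
y = (10.5/8.9)(50 − 66.9) + 68.0
y = 1.179775 × -16.9 + 68.0 = -19.9382 + 68.0 = 48.06

48.06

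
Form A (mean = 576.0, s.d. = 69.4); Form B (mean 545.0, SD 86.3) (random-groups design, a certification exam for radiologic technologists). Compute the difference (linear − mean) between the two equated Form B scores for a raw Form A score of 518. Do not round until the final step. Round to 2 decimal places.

-14.12

Mean-equated: 518 + (545.0 − 576.0) = 487.00
Linear-equated: (86.3/69.4)(518 − 576.0) + 545.0 = 472.876
Difference = 472.876 − 487.00 = -14.12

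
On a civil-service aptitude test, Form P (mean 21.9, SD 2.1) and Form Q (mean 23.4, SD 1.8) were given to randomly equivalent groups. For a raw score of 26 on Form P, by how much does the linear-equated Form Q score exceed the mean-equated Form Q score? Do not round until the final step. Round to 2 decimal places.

-0.59

Mean-equated: 26 + (23.4 − 21.9) = 27.50
Linear-equated: (1.8/2.1)(26 − 21.9) + 23.4 = 26.914
Difference = 26.914 − 27.50 = -0.59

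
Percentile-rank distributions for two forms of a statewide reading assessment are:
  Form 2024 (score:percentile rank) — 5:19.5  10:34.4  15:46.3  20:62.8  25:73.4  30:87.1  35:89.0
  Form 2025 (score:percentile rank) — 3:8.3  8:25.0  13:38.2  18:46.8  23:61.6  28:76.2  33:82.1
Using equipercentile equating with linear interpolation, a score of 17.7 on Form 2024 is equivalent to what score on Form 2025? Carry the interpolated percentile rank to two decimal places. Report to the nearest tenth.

PR of 17.7 on Form 2024: 46.3 + (17.7 − 15)/(20 − 15) × (62.8 − 46.3) = 55.21
On Form 2025, PR 55.21 falls between score 18 (PR 46.8) and 23 (PR 61.6).
Interpolate: 18 + (55.21 − 46.8)/(61.6 − 46.8) × (23 − 18) = 20.8

20.8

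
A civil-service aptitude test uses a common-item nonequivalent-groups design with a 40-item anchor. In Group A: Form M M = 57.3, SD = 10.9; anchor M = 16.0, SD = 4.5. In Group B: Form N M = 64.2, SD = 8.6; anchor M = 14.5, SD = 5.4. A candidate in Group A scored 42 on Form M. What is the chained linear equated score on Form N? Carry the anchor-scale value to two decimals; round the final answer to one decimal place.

56.5

Form M → anchor (Group A): v = (4.5/10.9)(42 − 57.3) + 16.0 = 9.68
anchor → Form N (Group B): y = (8.6/5.4)(9.68 − 14.5) + 64.2 = 56.5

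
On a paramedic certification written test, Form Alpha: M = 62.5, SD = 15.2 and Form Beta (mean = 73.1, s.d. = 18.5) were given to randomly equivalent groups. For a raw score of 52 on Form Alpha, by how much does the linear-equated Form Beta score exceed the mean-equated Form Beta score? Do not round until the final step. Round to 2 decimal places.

-2.28

Mean-equated: 52 + (73.1 − 62.5) = 62.60
Linear-equated: (18.5/15.2)(52 − 62.5) + 73.1 = 60.320
Difference = 60.320 − 62.60 = -2.28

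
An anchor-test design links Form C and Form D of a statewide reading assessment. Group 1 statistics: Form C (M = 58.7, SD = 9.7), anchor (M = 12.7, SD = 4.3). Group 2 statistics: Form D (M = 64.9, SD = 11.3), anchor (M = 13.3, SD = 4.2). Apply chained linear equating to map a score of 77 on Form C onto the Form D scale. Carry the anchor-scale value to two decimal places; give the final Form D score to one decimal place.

Form C → anchor (Group 1): v = (4.3/9.7)(77 − 58.7) + 12.7 = 20.81
anchor → Form D (Group 2): y = (11.3/4.2)(20.81 − 13.3) + 64.9 = 85.1

85.1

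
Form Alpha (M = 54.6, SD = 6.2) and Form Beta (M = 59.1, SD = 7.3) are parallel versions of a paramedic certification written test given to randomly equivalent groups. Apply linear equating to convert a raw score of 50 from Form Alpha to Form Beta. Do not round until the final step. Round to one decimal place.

Linear equating: y = (SD_Y/SD_X)(x − M_X) + M_Y
y = (7.3/6.2)(50 − 54.6) + 59.1
y = 1.177419 × -4.6 + 59.1 = -5.4161 + 59.1 = 53.7

53.7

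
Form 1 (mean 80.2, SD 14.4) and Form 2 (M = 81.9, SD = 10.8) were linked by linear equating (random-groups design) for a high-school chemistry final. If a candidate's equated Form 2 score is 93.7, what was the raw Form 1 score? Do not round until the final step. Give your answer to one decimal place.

Invert y = (SD_Y/SD_X)(x − M_X) + M_Y:
x = (SD_X/SD_Y)(y − M_Y) + M_X = (14.4/10.8)(93.7 − 81.9) + 80.2
x = 1.333333 × 11.800 + 80.2 = 95.9

95.9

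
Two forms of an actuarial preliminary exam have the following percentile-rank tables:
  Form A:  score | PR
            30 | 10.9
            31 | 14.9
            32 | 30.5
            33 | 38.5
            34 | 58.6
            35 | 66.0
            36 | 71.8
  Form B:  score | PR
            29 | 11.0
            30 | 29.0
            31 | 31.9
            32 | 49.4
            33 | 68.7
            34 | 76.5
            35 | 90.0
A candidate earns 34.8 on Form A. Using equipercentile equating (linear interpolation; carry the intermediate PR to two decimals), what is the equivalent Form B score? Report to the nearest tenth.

32.8

PR of 34.8 on Form A: 58.6 + (34.8 − 34)/(35 − 34) × (66.0 − 58.6) = 64.52
On Form B, PR 64.52 falls between score 32 (PR 49.4) and 33 (PR 68.7).
Interpolate: 32 + (64.52 − 49.4)/(68.7 − 49.4) × (33 − 32) = 32.8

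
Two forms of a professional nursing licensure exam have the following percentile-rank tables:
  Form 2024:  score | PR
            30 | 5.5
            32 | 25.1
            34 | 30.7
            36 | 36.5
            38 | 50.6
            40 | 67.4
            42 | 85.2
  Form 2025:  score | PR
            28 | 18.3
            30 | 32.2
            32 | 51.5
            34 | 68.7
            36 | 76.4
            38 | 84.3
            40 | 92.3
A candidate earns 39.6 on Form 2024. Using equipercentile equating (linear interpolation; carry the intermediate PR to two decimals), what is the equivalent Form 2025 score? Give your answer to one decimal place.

33.5

PR of 39.6 on Form 2024: 50.6 + (39.6 − 38)/(40 − 38) × (67.4 − 50.6) = 64.04
On Form 2025, PR 64.04 falls between score 32 (PR 51.5) and 34 (PR 68.7).
Interpolate: 32 + (64.04 − 51.5)/(68.7 − 51.5) × (34 − 32) = 33.5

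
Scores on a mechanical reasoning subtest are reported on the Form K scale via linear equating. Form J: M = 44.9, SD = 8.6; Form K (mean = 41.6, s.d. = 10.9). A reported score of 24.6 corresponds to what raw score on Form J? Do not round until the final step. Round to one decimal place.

31.5

Invert y = (SD_Y/SD_X)(x − M_X) + M_Y:
x = (SD_X/SD_Y)(y − M_Y) + M_X = (8.6/10.9)(24.6 − 41.6) + 44.9
x = 0.788991 × -17.000 + 44.9 = 31.5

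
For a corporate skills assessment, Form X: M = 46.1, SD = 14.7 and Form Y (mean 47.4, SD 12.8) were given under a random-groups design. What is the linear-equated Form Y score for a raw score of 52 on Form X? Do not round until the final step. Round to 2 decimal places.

52.54

Linear equating: y = (SD_Y/SD_X)(x − M_X) + M_Y
y = (12.8/14.7)(52 − 46.1) + 47.4
y = 0.870748 × 5.9 + 47.4 = 5.1374 + 47.4 = 52.54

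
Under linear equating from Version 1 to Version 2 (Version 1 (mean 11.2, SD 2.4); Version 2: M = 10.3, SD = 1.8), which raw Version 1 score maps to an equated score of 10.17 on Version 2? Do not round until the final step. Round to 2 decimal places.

Invert y = (SD_Y/SD_X)(x − M_X) + M_Y:
x = (SD_X/SD_Y)(y − M_Y) + M_X = (2.4/1.8)(10.17 − 10.3) + 11.2
x = 1.333333 × -0.130 + 11.2 = 11.03

11.03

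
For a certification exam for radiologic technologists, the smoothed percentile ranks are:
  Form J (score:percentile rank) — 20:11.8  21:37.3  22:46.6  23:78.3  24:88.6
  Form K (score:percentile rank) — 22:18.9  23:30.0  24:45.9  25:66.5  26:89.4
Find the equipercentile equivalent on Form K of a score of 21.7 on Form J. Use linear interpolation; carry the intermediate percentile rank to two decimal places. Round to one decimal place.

23.9

PR of 21.7 on Form J: 37.3 + (21.7 − 21)/(22 − 21) × (46.6 − 37.3) = 43.81
On Form K, PR 43.81 falls between score 23 (PR 30.0) and 24 (PR 45.9).
Interpolate: 23 + (43.81 − 30.0)/(45.9 − 30.0) × (24 − 23) = 23.9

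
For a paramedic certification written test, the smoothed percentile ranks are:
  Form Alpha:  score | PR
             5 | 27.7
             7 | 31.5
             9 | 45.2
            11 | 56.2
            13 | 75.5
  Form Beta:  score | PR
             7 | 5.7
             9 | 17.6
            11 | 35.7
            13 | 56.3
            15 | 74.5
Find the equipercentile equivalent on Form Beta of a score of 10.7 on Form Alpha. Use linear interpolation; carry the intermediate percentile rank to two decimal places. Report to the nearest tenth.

PR of 10.7 on Form Alpha: 45.2 + (10.7 − 9)/(11 − 9) × (56.2 − 45.2) = 54.55
On Form Beta, PR 54.55 falls between score 11 (PR 35.7) and 13 (PR 56.3).
Interpolate: 11 + (54.55 − 35.7)/(56.3 − 35.7) × (13 − 11) = 12.8

12.8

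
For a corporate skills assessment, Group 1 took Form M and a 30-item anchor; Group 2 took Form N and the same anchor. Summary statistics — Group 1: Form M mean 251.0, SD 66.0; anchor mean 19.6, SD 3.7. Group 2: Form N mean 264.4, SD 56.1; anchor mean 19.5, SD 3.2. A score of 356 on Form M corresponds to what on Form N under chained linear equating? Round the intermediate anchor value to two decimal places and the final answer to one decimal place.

369.4

Form M → anchor (Group 1): v = (3.7/66.0)(356 − 251.0) + 19.6 = 25.49
anchor → Form N (Group 2): y = (56.1/3.2)(25.49 − 19.5) + 264.4 = 369.4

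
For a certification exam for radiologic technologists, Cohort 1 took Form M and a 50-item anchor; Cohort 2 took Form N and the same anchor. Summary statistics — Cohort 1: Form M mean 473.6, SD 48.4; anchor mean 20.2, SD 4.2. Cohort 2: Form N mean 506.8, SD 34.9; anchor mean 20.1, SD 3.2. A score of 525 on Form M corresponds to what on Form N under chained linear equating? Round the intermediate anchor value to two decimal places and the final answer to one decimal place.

Form M → anchor (Cohort 1): v = (4.2/48.4)(525 − 473.6) + 20.2 = 24.66
anchor → Form N (Cohort 2): y = (34.9/3.2)(24.66 − 20.1) + 506.8 = 556.5

556.5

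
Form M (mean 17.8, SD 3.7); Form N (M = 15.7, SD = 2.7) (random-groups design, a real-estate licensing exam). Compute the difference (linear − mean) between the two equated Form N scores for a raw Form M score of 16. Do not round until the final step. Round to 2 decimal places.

Mean-equated: 16 + (15.7 − 17.8) = 13.90
Linear-equated: (2.7/3.7)(16 − 17.8) + 15.7 = 14.386
Difference = 14.386 − 13.90 = 0.49

0.49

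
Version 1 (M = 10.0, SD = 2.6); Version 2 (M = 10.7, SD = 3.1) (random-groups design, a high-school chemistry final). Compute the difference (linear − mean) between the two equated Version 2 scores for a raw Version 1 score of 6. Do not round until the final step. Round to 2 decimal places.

-0.77

Mean-equated: 6 + (10.7 − 10.0) = 6.70
Linear-equated: (3.1/2.6)(6 − 10.0) + 10.7 = 5.931
Difference = 5.931 − 6.70 = -0.77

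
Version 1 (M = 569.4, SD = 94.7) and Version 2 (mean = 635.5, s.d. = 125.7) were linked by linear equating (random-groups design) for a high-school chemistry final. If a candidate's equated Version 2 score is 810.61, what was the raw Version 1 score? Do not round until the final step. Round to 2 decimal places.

701.32

Invert y = (SD_Y/SD_X)(x − M_X) + M_Y:
x = (SD_X/SD_Y)(y − M_Y) + M_X = (94.7/125.7)(810.61 − 635.5) + 569.4
x = 0.753381 × 175.110 + 569.4 = 701.32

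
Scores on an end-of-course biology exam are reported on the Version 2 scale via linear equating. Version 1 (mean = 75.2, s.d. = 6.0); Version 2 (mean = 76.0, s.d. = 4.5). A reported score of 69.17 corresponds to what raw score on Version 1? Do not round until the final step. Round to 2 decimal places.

66.09

Invert y = (SD_Y/SD_X)(x − M_X) + M_Y:
x = (SD_X/SD_Y)(y − M_Y) + M_X = (6.0/4.5)(69.17 − 76.0) + 75.2
x = 1.333333 × -6.830 + 75.2 = 66.09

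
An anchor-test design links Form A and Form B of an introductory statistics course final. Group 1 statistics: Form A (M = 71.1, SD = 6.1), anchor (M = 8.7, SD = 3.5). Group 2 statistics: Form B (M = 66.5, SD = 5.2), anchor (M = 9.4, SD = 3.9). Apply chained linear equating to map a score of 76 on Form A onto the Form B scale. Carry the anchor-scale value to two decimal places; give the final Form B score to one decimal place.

69.3

Form A → anchor (Group 1): v = (3.5/6.1)(76 − 71.1) + 8.7 = 11.51
anchor → Form B (Group 2): y = (5.2/3.9)(11.51 − 9.4) + 66.5 = 69.3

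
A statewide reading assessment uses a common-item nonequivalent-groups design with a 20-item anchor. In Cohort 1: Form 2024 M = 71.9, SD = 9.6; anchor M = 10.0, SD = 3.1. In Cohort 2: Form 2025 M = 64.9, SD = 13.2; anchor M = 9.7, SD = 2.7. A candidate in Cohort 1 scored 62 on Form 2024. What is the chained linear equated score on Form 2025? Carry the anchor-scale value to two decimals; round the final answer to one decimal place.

Form 2024 → anchor (Cohort 1): v = (3.1/9.6)(62 − 71.9) + 10.0 = 6.80
anchor → Form 2025 (Cohort 2): y = (13.2/2.7)(6.80 − 9.7) + 64.9 = 50.7

50.7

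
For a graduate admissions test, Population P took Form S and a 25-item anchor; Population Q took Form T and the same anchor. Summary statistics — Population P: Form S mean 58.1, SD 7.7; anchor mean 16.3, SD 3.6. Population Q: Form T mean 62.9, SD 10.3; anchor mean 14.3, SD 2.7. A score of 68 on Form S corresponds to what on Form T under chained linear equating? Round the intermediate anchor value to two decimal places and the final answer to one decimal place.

Form S → anchor (Population P): v = (3.6/7.7)(68 − 58.1) + 16.3 = 20.93
anchor → Form T (Population Q): y = (10.3/2.7)(20.93 − 14.3) + 62.9 = 88.2

88.2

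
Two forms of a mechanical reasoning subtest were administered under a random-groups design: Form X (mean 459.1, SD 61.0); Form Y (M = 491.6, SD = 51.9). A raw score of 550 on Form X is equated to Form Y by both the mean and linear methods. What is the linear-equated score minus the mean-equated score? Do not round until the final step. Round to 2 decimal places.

-13.56

Mean-equated: 550 + (491.6 − 459.1) = 582.50
Linear-equated: (51.9/61.0)(550 − 459.1) + 491.6 = 568.940
Difference = 568.940 − 582.50 = -13.56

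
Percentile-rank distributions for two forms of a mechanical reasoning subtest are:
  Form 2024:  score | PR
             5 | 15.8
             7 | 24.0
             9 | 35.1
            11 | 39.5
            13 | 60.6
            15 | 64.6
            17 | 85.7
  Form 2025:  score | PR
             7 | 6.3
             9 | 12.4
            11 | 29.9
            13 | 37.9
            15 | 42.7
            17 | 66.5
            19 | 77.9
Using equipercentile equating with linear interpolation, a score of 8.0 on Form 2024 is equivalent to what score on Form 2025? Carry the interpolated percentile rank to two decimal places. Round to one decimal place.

PR of 8.0 on Form 2024: 24.0 + (8.0 − 7)/(9 − 7) × (35.1 − 24.0) = 29.55
On Form 2025, PR 29.55 falls between score 9 (PR 12.4) and 11 (PR 29.9).
Interpolate: 9 + (29.55 − 12.4)/(29.9 − 12.4) × (11 − 9) = 11.0

11.0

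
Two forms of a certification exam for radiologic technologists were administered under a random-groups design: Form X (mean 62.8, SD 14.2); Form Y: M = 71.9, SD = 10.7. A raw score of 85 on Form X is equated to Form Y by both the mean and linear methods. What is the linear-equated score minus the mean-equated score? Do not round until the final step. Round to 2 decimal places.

-5.47

Mean-equated: 85 + (71.9 − 62.8) = 94.10
Linear-equated: (10.7/14.2)(85 − 62.8) + 71.9 = 88.628
Difference = 88.628 − 94.10 = -5.47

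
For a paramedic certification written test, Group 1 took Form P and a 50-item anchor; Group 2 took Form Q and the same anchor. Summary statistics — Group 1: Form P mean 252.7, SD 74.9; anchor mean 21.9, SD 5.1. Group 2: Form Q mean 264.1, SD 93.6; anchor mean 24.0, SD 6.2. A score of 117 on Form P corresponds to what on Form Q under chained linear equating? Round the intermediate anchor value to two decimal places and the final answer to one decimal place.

92.9

Form P → anchor (Group 1): v = (5.1/74.9)(117 − 252.7) + 21.9 = 12.66
anchor → Form Q (Group 2): y = (93.6/6.2)(12.66 − 24.0) + 264.1 = 92.9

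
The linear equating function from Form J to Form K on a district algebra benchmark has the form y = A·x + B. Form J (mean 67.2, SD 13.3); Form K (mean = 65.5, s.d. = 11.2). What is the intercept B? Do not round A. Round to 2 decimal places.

8.91

A = SD_Y / SD_X = 11.2 / 13.3 = 0.842105
B = M_Y − A·M_X = 65.5 − 0.842105 × 67.2 = 8.91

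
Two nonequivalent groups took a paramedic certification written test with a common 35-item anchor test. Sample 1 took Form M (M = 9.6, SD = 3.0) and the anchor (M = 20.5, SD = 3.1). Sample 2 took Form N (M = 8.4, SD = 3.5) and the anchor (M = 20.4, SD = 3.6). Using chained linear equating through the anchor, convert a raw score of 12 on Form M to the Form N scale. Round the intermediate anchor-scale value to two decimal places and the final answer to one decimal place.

Form M → anchor (Sample 1): v = (3.1/3.0)(12 − 9.6) + 20.5 = 22.98
anchor → Form N (Sample 2): y = (3.5/3.6)(22.98 − 20.4) + 8.4 = 10.9

10.9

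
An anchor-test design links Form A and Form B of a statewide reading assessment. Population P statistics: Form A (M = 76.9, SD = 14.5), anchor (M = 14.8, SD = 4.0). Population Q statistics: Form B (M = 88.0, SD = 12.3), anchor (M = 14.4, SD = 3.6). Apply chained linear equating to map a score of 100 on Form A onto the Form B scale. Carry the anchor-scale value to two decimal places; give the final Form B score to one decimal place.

Form A → anchor (Population P): v = (4.0/14.5)(100 − 76.9) + 14.8 = 21.17
anchor → Form B (Population Q): y = (12.3/3.6)(21.17 − 14.4) + 88.0 = 111.1

111.1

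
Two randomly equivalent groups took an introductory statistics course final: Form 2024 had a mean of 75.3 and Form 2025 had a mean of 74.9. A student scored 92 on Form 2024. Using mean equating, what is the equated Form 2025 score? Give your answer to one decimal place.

91.6

Mean equating: y = x + (M_Y − M_X) = 92 + (74.9 − 75.3) = 91.6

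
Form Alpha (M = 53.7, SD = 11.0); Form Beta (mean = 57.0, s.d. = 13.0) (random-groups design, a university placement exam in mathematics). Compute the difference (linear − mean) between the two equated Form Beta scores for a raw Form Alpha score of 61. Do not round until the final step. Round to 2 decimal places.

Mean-equated: 61 + (57.0 − 53.7) = 64.30
Linear-equated: (13.0/11.0)(61 − 53.7) + 57.0 = 65.627
Difference = 65.627 − 64.30 = 1.33

1.33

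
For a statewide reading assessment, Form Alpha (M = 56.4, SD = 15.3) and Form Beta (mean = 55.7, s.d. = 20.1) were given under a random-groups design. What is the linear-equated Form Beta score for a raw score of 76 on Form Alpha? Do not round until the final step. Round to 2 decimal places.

Linear equating: y = (SD_Y/SD_X)(x − M_X) + M_Y
y = (20.1/15.3)(76 − 56.4) + 55.7
y = 1.313725 × 19.6 + 55.7 = 25.7490 + 55.7 = 81.45

81.45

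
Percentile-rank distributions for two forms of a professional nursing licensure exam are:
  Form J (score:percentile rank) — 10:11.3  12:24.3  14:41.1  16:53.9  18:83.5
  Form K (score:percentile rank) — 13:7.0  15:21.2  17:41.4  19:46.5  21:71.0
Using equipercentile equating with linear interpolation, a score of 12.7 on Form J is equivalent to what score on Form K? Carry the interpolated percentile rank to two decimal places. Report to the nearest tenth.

15.9

PR of 12.7 on Form J: 24.3 + (12.7 − 12)/(14 − 12) × (41.1 − 24.3) = 30.18
On Form K, PR 30.18 falls between score 15 (PR 21.2) and 17 (PR 41.4).
Interpolate: 15 + (30.18 − 21.2)/(41.4 − 21.2) × (17 − 15) = 15.9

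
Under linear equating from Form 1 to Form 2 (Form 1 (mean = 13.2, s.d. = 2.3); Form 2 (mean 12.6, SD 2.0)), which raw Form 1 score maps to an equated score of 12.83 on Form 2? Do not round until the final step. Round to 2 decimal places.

13.46

Invert y = (SD_Y/SD_X)(x − M_X) + M_Y:
x = (SD_X/SD_Y)(y − M_Y) + M_X = (2.3/2.0)(12.83 − 12.6) + 13.2
x = 1.150000 × 0.230 + 13.2 = 13.46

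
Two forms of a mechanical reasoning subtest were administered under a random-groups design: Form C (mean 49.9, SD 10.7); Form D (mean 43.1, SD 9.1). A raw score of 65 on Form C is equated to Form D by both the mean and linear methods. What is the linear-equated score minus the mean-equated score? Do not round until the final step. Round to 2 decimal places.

-2.26

Mean-equated: 65 + (43.1 − 49.9) = 58.20
Linear-equated: (9.1/10.7)(65 − 49.9) + 43.1 = 55.942
Difference = 55.942 − 58.20 = -2.26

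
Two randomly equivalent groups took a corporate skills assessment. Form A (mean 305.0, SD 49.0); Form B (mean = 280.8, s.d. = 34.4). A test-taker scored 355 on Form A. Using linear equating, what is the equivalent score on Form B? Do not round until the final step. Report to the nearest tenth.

315.9

Linear equating: y = (SD_Y/SD_X)(x − M_X) + M_Y
y = (34.4/49.0)(355 − 305.0) + 280.8
y = 0.702041 × 50.0 + 280.8 = 35.1020 + 280.8 = 315.9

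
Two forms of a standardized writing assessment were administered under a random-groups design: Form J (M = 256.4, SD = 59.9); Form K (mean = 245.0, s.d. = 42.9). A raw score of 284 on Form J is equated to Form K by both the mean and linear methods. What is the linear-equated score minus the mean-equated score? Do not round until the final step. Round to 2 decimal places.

Mean-equated: 284 + (245.0 − 256.4) = 272.60
Linear-equated: (42.9/59.9)(284 − 256.4) + 245.0 = 264.767
Difference = 264.767 − 272.60 = -7.83

-7.83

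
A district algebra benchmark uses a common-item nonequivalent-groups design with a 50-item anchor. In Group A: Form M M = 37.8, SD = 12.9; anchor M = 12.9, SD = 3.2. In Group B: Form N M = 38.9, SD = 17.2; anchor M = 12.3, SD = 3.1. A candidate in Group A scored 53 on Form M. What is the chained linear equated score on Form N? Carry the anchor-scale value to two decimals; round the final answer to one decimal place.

Form M → anchor (Group A): v = (3.2/12.9)(53 − 37.8) + 12.9 = 16.67
anchor → Form N (Group B): y = (17.2/3.1)(16.67 − 12.3) + 38.9 = 63.1

63.1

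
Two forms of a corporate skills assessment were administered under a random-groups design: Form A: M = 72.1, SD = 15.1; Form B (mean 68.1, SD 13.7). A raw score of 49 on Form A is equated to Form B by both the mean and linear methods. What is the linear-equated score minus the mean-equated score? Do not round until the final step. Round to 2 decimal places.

2.14

Mean-equated: 49 + (68.1 − 72.1) = 45.00
Linear-equated: (13.7/15.1)(49 − 72.1) + 68.1 = 47.142
Difference = 47.142 − 45.00 = 2.14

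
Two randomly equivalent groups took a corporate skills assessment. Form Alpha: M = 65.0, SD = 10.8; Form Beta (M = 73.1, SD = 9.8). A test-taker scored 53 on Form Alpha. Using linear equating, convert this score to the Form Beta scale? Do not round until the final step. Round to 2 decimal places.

Linear equating: y = (SD_Y/SD_X)(x − M_X) + M_Y
y = (9.8/10.8)(53 − 65.0) + 73.1
y = 0.907407 × -12.0 + 73.1 = -10.8889 + 73.1 = 62.21

62.21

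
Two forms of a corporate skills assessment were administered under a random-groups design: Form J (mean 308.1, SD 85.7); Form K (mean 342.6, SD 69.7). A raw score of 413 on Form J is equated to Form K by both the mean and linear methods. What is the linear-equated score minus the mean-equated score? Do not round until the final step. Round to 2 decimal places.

Mean-equated: 413 + (342.6 − 308.1) = 447.50
Linear-equated: (69.7/85.7)(413 − 308.1) + 342.6 = 427.915
Difference = 427.915 − 447.50 = -19.58

-19.58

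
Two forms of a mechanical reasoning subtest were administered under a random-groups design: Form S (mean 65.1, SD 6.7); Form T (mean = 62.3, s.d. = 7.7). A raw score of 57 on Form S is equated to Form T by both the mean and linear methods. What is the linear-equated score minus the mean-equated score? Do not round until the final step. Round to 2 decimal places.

-1.21

Mean-equated: 57 + (62.3 − 65.1) = 54.20
Linear-equated: (7.7/6.7)(57 − 65.1) + 62.3 = 52.991
Difference = 52.991 − 54.20 = -1.21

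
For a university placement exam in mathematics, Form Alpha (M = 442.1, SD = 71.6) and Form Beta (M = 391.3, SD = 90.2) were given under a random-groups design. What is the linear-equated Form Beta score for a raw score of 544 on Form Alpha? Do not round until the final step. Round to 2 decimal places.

519.67

Linear equating: y = (SD_Y/SD_X)(x − M_X) + M_Y
y = (90.2/71.6)(544 − 442.1) + 391.3
y = 1.259777 × 101.9 + 391.3 = 128.3712 + 391.3 = 519.67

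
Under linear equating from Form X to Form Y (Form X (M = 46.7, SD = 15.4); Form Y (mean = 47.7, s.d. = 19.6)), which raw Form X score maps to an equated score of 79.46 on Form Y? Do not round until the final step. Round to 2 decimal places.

71.65

Invert y = (SD_Y/SD_X)(x − M_X) + M_Y:
x = (SD_X/SD_Y)(y − M_Y) + M_X = (15.4/19.6)(79.46 − 47.7) + 46.7
x = 0.785714 × 31.760 + 46.7 = 71.65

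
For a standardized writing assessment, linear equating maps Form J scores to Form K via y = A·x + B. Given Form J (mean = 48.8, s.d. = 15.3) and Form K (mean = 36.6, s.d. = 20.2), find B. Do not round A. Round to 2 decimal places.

A = SD_Y / SD_X = 20.2 / 15.3 = 1.320261
B = M_Y − A·M_X = 36.6 − 1.320261 × 48.8 = -27.83

-27.83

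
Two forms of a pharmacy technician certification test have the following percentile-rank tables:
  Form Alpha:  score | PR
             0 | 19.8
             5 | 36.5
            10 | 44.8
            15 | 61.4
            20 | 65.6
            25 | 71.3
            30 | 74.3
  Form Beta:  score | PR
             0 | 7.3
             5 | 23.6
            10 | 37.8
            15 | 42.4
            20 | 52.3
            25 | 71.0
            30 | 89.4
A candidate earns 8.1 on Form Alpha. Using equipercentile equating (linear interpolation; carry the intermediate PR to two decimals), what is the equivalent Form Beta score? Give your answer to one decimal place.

14.2

PR of 8.1 on Form Alpha: 36.5 + (8.1 − 5)/(10 − 5) × (44.8 − 36.5) = 41.65
On Form Beta, PR 41.65 falls between score 10 (PR 37.8) and 15 (PR 42.4).
Interpolate: 10 + (41.65 − 37.8)/(42.4 − 37.8) × (15 − 10) = 14.2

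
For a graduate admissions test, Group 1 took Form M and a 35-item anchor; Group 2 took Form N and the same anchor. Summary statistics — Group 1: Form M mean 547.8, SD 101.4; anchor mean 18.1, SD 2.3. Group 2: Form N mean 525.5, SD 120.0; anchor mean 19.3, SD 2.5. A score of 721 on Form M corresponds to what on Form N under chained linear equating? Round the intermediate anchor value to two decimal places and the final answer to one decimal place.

656.5

Form M → anchor (Group 1): v = (2.3/101.4)(721 − 547.8) + 18.1 = 22.03
anchor → Form N (Group 2): y = (120.0/2.5)(22.03 − 19.3) + 525.5 = 656.5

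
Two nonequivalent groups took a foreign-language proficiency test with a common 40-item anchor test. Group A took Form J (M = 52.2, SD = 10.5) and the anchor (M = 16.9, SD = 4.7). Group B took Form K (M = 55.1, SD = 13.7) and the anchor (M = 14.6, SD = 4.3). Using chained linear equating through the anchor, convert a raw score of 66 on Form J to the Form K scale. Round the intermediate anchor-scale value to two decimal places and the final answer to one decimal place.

Form J → anchor (Group A): v = (4.7/10.5)(66 − 52.2) + 16.9 = 23.08
anchor → Form K (Group B): y = (13.7/4.3)(23.08 − 14.6) + 55.1 = 82.1

82.1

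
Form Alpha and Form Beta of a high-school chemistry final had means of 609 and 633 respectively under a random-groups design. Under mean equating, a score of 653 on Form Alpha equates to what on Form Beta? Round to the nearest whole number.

677

Mean equating: y = x + (M_Y − M_X) = 653 + (633 − 609) = 677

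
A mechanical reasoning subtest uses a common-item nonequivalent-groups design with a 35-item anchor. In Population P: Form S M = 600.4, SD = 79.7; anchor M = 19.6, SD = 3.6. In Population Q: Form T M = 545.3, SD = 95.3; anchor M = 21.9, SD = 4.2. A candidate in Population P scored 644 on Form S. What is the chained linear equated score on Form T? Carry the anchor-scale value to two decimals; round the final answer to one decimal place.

Form S → anchor (Population P): v = (3.6/79.7)(644 − 600.4) + 19.6 = 21.57
anchor → Form T (Population Q): y = (95.3/4.2)(21.57 − 21.9) + 545.3 = 537.8

537.8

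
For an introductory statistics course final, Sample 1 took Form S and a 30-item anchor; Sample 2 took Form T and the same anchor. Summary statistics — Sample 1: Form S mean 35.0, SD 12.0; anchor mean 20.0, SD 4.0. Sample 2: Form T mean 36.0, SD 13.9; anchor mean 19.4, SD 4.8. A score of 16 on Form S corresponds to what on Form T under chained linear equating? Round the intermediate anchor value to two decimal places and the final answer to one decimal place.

19.4

Form S → anchor (Sample 1): v = (4.0/12.0)(16 − 35.0) + 20.0 = 13.67
anchor → Form T (Sample 2): y = (13.9/4.8)(13.67 − 19.4) + 36.0 = 19.4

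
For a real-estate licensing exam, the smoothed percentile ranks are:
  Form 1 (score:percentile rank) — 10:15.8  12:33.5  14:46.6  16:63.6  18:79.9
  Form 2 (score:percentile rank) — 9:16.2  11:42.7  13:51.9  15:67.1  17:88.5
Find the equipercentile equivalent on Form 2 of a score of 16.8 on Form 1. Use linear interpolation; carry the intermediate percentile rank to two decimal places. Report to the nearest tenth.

15.3

PR of 16.8 on Form 1: 63.6 + (16.8 − 16)/(18 − 16) × (79.9 − 63.6) = 70.12
On Form 2, PR 70.12 falls between score 15 (PR 67.1) and 17 (PR 88.5).
Interpolate: 15 + (70.12 − 67.1)/(88.5 − 67.1) × (17 − 15) = 15.3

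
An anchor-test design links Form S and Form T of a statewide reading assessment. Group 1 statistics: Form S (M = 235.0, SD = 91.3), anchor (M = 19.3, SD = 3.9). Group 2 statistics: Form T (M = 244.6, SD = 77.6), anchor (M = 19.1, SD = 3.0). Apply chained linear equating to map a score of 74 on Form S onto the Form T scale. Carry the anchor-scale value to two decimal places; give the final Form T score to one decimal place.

Form S → anchor (Group 1): v = (3.9/91.3)(74 − 235.0) + 19.3 = 12.42
anchor → Form T (Group 2): y = (77.6/3.0)(12.42 − 19.1) + 244.6 = 71.8

71.8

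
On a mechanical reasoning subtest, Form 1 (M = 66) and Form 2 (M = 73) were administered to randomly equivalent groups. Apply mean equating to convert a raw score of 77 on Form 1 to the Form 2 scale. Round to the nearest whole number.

84

Mean equating: y = x + (M_Y − M_X) = 77 + (73 − 66) = 84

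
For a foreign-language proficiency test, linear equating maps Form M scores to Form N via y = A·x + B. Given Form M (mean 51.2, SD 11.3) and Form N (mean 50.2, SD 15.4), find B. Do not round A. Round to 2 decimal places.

-19.58

A = SD_Y / SD_X = 15.4 / 11.3 = 1.362832
B = M_Y − A·M_X = 50.2 − 1.362832 × 51.2 = -19.58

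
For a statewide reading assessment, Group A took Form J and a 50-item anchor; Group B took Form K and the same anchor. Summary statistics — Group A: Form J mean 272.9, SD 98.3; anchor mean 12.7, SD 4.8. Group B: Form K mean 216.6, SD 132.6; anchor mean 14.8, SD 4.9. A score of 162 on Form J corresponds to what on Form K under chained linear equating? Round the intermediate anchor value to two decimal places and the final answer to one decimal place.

13.1

Form J → anchor (Group A): v = (4.8/98.3)(162 − 272.9) + 12.7 = 7.28
anchor → Form K (Group B): y = (132.6/4.9)(7.28 − 14.8) + 216.6 = 13.1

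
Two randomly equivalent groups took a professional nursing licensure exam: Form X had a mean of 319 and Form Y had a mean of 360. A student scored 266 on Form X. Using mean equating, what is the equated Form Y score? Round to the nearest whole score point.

Mean equating: y = x + (M_Y − M_X) = 266 + (360 − 319) = 307

307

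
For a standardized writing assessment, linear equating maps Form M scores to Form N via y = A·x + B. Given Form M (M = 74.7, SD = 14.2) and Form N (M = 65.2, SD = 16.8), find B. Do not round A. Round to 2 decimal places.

-23.18

A = SD_Y / SD_X = 16.8 / 14.2 = 1.183099
B = M_Y − A·M_X = 65.2 − 1.183099 × 74.7 = -23.18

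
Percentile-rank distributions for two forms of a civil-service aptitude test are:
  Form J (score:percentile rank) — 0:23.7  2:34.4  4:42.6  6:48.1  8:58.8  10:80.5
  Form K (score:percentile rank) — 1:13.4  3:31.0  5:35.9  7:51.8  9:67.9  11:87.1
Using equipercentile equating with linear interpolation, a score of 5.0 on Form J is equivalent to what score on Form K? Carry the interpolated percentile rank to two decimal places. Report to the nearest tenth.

6.2

PR of 5.0 on Form J: 42.6 + (5.0 − 4)/(6 − 4) × (48.1 − 42.6) = 45.35
On Form K, PR 45.35 falls between score 5 (PR 35.9) and 7 (PR 51.8).
Interpolate: 5 + (45.35 − 35.9)/(51.8 − 35.9) × (7 − 5) = 6.2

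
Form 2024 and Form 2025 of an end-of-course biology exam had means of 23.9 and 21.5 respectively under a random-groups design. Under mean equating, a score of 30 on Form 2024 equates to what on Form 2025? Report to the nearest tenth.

27.6

Mean equating: y = x + (M_Y − M_X) = 30 + (21.5 − 23.9) = 27.6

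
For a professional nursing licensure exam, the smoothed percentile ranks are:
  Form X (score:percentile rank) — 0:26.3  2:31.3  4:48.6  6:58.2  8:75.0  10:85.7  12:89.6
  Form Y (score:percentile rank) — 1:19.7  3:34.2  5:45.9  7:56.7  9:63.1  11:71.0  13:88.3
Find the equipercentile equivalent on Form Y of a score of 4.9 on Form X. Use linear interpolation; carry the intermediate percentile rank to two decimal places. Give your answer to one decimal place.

6.3

PR of 4.9 on Form X: 48.6 + (4.9 − 4)/(6 − 4) × (58.2 − 48.6) = 52.92
On Form Y, PR 52.92 falls between score 5 (PR 45.9) and 7 (PR 56.7).
Interpolate: 5 + (52.92 − 45.9)/(56.7 − 45.9) × (7 − 5) = 6.3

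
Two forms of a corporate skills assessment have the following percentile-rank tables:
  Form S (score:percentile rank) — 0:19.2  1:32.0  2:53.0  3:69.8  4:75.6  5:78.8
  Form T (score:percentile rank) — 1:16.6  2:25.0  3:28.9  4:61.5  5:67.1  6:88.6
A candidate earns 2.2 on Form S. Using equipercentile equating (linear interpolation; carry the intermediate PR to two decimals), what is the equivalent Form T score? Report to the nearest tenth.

3.8

PR of 2.2 on Form S: 53.0 + (2.2 − 2)/(3 − 2) × (69.8 − 53.0) = 56.36
On Form T, PR 56.36 falls between score 3 (PR 28.9) and 4 (PR 61.5).
Interpolate: 3 + (56.36 − 28.9)/(61.5 − 28.9) × (4 − 3) = 3.8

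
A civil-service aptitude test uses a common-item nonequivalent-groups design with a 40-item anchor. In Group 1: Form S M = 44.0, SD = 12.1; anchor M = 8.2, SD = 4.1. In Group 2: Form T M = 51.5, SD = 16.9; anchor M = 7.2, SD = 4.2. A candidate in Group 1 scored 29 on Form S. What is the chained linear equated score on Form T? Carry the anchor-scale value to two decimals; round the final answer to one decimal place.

Form S → anchor (Group 1): v = (4.1/12.1)(29 − 44.0) + 8.2 = 3.12
anchor → Form T (Group 2): y = (16.9/4.2)(3.12 − 7.2) + 51.5 = 35.1

35.1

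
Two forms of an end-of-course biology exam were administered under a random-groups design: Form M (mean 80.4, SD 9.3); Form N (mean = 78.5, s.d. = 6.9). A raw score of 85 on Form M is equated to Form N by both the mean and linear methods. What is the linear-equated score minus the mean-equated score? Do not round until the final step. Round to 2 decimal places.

Mean-equated: 85 + (78.5 − 80.4) = 83.10
Linear-equated: (6.9/9.3)(85 − 80.4) + 78.5 = 81.913
Difference = 81.913 − 83.10 = -1.19

-1.19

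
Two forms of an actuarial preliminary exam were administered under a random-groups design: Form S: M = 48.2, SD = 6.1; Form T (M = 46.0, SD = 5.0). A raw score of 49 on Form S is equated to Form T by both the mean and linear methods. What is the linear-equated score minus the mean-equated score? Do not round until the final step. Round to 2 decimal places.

-0.14

Mean-equated: 49 + (46.0 − 48.2) = 46.80
Linear-equated: (5.0/6.1)(49 − 48.2) + 46.0 = 46.656
Difference = 46.656 − 46.80 = -0.14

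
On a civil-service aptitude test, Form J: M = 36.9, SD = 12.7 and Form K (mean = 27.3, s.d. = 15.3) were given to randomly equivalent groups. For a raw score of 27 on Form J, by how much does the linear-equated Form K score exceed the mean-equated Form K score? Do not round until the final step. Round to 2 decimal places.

-2.03

Mean-equated: 27 + (27.3 − 36.9) = 17.40
Linear-equated: (15.3/12.7)(27 − 36.9) + 27.3 = 15.373
Difference = 15.373 − 17.40 = -2.03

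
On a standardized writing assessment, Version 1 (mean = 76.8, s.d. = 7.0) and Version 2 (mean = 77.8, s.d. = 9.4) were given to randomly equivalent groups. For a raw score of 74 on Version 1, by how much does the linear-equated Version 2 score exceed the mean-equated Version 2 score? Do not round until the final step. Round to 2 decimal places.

Mean-equated: 74 + (77.8 − 76.8) = 75.00
Linear-equated: (9.4/7.0)(74 − 76.8) + 77.8 = 74.040
Difference = 74.040 − 75.00 = -0.96

-0.96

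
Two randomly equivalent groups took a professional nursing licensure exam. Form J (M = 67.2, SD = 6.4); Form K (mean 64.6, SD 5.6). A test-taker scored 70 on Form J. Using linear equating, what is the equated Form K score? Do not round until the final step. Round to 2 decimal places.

Linear equating: y = (SD_Y/SD_X)(x − M_X) + M_Y
y = (5.6/6.4)(70 − 67.2) + 64.6
y = 0.875000 × 2.8 + 64.6 = 2.4500 + 64.6 = 67.05

67.05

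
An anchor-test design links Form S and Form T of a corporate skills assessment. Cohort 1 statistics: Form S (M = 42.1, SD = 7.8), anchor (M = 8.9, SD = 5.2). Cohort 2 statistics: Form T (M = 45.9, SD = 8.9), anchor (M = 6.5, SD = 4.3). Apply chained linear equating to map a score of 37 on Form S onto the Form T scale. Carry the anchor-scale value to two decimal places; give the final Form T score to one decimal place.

43.8

Form S → anchor (Cohort 1): v = (5.2/7.8)(37 − 42.1) + 8.9 = 5.50
anchor → Form T (Cohort 2): y = (8.9/4.3)(5.50 − 6.5) + 45.9 = 43.8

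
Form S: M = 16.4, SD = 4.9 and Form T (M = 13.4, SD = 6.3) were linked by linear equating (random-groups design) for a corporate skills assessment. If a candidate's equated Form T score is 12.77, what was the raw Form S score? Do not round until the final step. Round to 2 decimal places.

Invert y = (SD_Y/SD_X)(x − M_X) + M_Y:
x = (SD_X/SD_Y)(y − M_Y) + M_X = (4.9/6.3)(12.77 − 13.4) + 16.4
x = 0.777778 × -0.630 + 16.4 = 15.91

15.91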